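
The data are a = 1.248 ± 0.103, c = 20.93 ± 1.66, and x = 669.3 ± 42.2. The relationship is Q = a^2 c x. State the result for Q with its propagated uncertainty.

21820 ± 4230

Since Q is a product/quotient, work with relative uncertainties:
  (2·δa/a)² = (2×0.0825)² = 0.0272;  (1·δc/c)² = (1×0.0793)² = 0.00629;  (1·δx/x)² = (1×0.0631)² = 0.00398
δQ/Q = √(0.0375) = 0.194
Q = 21820, so δQ = 0.194 × 21820 = 4230.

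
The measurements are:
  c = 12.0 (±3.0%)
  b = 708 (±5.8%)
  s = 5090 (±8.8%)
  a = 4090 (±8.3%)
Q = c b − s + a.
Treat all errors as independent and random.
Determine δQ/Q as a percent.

Let p = c·b = 8500. δp/p = √((1·δc/c)² + (1·δb/b)²) = √(0.000900 + 0.00336) = 0.0653, so δp = 555.
Q = p − s + a: δQ = √(δp² + δs² + δa²) = √(3.08e+05 + 2.01e+05 + 1.15e+05) = 790
Q = 7500, so δQ/Q = 790/7500 = 0.105.

10.5%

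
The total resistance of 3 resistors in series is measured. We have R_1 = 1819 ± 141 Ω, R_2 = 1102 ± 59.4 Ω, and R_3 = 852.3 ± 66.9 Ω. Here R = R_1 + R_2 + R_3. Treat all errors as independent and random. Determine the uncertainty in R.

R is a linear combination, so absolute uncertainties add in quadrature:
  (δR_1)² = 19900;  (δR_2)² = 3530;  (δR_3)² = 4480
δR = √(27900) = 167 Ω

167 Ω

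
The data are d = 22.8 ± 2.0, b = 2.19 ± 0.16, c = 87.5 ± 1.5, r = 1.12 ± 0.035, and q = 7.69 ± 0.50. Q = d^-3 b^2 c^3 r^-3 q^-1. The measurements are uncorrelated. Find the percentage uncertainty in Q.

Each factor contributes (exponent × relative error)² to (δQ/Q)²:
  (-3·δd/d)² = (-3×0.0877)² = 0.0693;  (2·δb/b)² = (2×0.0731)² = 0.0214;  (3·δc/c)² = (3×0.0171)² = 0.00264;  (-3·δr/r)² = (-3×0.0312)² = 0.00879;  (-1·δq/q)² = (-1×0.0650)² = 0.00423
δQ/Q = √(0.106) = 0.326

32.6%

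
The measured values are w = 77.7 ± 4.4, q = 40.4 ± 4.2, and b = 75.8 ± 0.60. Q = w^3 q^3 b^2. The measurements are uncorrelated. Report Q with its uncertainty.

Since Q is a product/quotient, work with relative uncertainties:
  (3·δw/w)² = (3×0.0566)² = 0.0289;  (3·δq/q)² = (3×0.104)² = 0.0973;  (2·δb/b)² = (2×0.00792)² = 0.000251
δQ/Q = √(0.126) = 0.356
Q = 1.78e+14, so δQ = 0.356 × 1.78e+14 = 6.32e+13.

(1.78 ± 0.632) × 10^14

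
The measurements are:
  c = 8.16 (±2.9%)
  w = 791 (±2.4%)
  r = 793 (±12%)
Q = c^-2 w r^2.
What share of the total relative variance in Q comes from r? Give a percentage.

(δQ/Q)² = (-2·δc/c)² + (1·δw/w)² + (2·δr/r)²
  c term: (-2×0.0290)² = 0.00336
  w term: (1×0.0240)² = 0.000576
  r term: (2×0.120)² = 0.0576
Total = 0.0615. Share from r = 0.0576/0.0615 = 0.936.

93.6%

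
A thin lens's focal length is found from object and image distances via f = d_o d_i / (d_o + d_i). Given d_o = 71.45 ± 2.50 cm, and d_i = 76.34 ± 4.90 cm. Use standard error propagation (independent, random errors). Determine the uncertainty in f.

1.33 cm

∂f/∂d_o = (d_i/(d_o+d_i))² = 0.267;  ∂f/∂d_i = (d_o/(d_o+d_i))² = 0.234
δf = √((∂f/∂d_o · δd_o)² + (∂f/∂d_i · δd_i)²) = √(0.445 + 1.31) = 1.33 cm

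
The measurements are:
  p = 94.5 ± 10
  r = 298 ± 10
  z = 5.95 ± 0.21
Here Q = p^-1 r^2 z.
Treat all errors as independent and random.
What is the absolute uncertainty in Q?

Since Q is a product/quotient, work with relative uncertainties:
  (-1·δp/p)² = (-1×0.106)² = 0.0112;  (2·δr/r)² = (2×0.0336)² = 0.00450;  (1·δz/z)² = (1×0.0353)² = 0.00125
δQ/Q = √(0.0169) = 0.130
Q = 5590, so δQ = 0.130 × 5590 = 728.

728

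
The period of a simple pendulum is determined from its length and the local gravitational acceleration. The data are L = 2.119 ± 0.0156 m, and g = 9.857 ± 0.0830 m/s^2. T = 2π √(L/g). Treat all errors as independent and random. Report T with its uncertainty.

2.913 ± 0.0163 s

Products/powers → add relative errors in quadrature, weighted by exponent:
  (½·δL/L)² = (0.5×0.00736)² = 1.35e-05;  (−½·δg/g)² = (-0.5×0.00842)² = 1.77e-05
δT/T = √(3.13e-05) = 0.00559
T = 2.913 s, so δT = 0.00559 × 2.913 = 0.0163 s.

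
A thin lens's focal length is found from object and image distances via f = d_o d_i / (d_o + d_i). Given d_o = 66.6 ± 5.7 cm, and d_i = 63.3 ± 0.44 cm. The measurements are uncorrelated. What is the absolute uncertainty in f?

1.36 cm

∂f/∂d_o = (d_i/(d_o+d_i))² = 0.237;  ∂f/∂d_i = (d_o/(d_o+d_i))² = 0.263
δf = √((∂f/∂d_o · δd_o)² + (∂f/∂d_i · δd_i)²) = √(1.83 + 0.0134) = 1.36 cm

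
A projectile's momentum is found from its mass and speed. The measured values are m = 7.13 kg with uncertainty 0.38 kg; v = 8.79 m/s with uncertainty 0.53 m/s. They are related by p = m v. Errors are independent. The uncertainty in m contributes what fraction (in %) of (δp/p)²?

(δp/p)² = (1·δm/m)² + (1·δv/v)²
  m term: (1×0.0533)² = 0.00284
  v term: (1×0.0603)² = 0.00364
Total = 0.00648. Share from m = 0.00284/0.00648 = 0.439.

43.9%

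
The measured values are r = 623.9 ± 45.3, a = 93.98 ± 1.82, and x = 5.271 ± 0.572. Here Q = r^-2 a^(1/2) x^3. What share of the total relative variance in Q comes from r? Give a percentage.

(δQ/Q)² = (-2·δr/r)² + (½·δa/a)² + (3·δx/x)²
  r term: (-2×0.0726)² = 0.0211
  a term: (0.5×0.0194)² = 9.38e-05
  x term: (3×0.109)² = 0.106
Total = 0.127. Share from r = 0.0211/0.127 = 0.166.

16.6%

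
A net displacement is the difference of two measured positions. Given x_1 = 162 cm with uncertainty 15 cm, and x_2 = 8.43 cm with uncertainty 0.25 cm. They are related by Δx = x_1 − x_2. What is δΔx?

Sums and differences: (δΔx)² = Σ (cᵢ δxᵢ)².
  (δx_1)² = 225;  (δx_2)² = 0.0625
δΔx = √(225) = 15.0 cm

15.0 cm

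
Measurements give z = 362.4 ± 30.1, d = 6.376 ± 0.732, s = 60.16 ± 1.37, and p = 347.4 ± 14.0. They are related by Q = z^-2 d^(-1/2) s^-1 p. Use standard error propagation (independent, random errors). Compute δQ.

3.16e-06

Since Q is a product/quotient, work with relative uncertainties:
  (-2·δz/z)² = (-2×0.0831)² = 0.0276;  (−½·δd/d)² = (-0.5×0.115)² = 0.00330;  (-1·δs/s)² = (-1×0.0228)² = 0.000519;  (1·δp/p)² = (1×0.0403)² = 0.00162
δQ/Q = √(0.0330) = 0.182
Q = 1.741e-05, so δQ = 0.182 × 1.741e-05 = 3.16e-06.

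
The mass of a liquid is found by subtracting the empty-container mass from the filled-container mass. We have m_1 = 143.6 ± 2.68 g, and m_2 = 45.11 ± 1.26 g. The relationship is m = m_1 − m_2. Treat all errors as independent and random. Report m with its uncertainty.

98.49 ± 2.96 g

m is a linear combination, so absolute uncertainties add in quadrature:
  (δm_1)² = 7.18;  (δm_2)² = 1.59
δm = √(8.77) = 2.96 g
m = 98.49 g.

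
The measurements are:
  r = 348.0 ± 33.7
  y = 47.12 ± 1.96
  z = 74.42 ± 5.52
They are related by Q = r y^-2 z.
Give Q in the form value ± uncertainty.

11.66 ± 1.72

Q is a product of powers, so relative uncertainties combine in quadrature:
  (1·δr/r)² = (1×0.0968)² = 0.00938;  (-2·δy/y)² = (-2×0.0416)² = 0.00692;  (1·δz/z)² = (1×0.0742)² = 0.00550
δQ/Q = √(0.0218) = 0.148
Q = 11.66, so δQ = 0.148 × 11.66 = 1.72.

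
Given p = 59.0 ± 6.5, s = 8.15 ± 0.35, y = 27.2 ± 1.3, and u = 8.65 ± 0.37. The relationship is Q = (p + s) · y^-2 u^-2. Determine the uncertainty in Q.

Let w = p + s = 67.2. δw = √(δp² + δs²) = √(42.2 + 0.122) = 6.51, so δw/w = 0.0969.
Q is then a monomial in w, y, u:
δQ/Q = √((δw/w)² + (-2·δy/y)² + (-2·δu/u)²) = √(0.00940 + 0.00914 + 0.00732) = 0.161
Q = 0.00121, so δQ = 0.161 × 0.00121 = 0.000195.

0.000195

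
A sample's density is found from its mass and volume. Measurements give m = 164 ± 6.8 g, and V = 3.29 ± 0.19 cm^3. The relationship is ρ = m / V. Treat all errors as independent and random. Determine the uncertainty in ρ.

Products/powers → add relative errors in quadrature, weighted by exponent:
  (1·δm/m)² = (1×0.0415)² = 0.00172;  (-1·δV/V)² = (-1×0.0578)² = 0.00334
δρ/ρ = √(0.00505) = 0.0711
ρ = 49.8 g/cm^3, so δρ = 0.0711 × 49.8 = 3.54 g/cm^3.

3.54 g/cm^3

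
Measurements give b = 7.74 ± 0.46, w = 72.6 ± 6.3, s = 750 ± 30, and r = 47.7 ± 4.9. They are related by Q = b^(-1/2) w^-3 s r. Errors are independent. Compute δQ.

0.00955

Each factor contributes (exponent × relative error)² to (δQ/Q)²:
  (−½·δb/b)² = (-0.5×0.0594)² = 0.000883;  (-3·δw/w)² = (-3×0.0868)² = 0.0678;  (1·δs/s)² = (1×0.0400)² = 0.00160;  (1·δr/r)² = (1×0.103)² = 0.0106
δQ/Q = √(0.0808) = 0.284
Q = 0.0336, so δQ = 0.284 × 0.0336 = 0.00955.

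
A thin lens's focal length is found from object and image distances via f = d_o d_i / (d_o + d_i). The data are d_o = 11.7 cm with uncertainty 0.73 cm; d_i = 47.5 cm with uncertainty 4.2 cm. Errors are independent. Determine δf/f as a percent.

5.30%

∂f/∂d_o = (d_i/(d_o+d_i))² = 0.644;  ∂f/∂d_i = (d_o/(d_o+d_i))² = 0.0391
δf = √((∂f/∂d_o · δd_o)² + (∂f/∂d_i · δd_i)²) = √(0.221 + 0.0269) = 0.498 cm
f = 9.39 cm, so δf/f = 0.498/9.39 = 0.0530.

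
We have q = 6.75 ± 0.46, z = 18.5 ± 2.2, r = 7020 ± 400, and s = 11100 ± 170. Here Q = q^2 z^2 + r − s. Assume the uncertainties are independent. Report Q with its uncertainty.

11500 ± 4300

Let p = q^2·z^2 = 15600. δp/p = √((2·δq/q)² + (2·δz/z)²) = √(0.0186 + 0.0566) = 0.274, so δp = 4270.
Q = p + r − s: δQ = √(δp² + δr² + δs²) = √(1.83e+07 + 1.6e+05 + 28900) = 4300
Q = 11500.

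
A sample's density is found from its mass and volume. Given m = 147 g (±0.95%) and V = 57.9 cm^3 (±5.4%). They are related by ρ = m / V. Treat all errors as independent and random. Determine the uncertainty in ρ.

0.139 g/cm^3

Since ρ is a product/quotient, work with relative uncertainties:
  (1·δm/m)² = (1×0.00950)² = 9.02e-05;  (-1·δV/V)² = (-1×0.0540)² = 0.00292
δρ/ρ = √(0.00301) = 0.0548
ρ = 2.54 g/cm^3, so δρ = 0.0548 × 2.54 = 0.139 g/cm^3.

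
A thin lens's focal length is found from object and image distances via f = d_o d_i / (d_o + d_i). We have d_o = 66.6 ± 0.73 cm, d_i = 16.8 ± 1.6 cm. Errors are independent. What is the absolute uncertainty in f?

∂f/∂d_o = (d_i/(d_o+d_i))² = 0.0406;  ∂f/∂d_i = (d_o/(d_o+d_i))² = 0.638
δf = √((∂f/∂d_o · δd_o)² + (∂f/∂d_i · δd_i)²) = √(0.000877 + 1.04) = 1.02 cm

1.02 cm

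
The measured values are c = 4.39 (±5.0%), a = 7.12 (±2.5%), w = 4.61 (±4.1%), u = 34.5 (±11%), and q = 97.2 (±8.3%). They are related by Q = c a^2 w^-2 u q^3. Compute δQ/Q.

Each factor contributes (exponent × relative error)² to (δQ/Q)²:
  (1·δc/c)² = (1×0.0500)² = 0.00250;  (2·δa/a)² = (2×0.0250)² = 0.00250;  (-2·δw/w)² = (-2×0.0410)² = 0.00672;  (1·δu/u)² = (1×0.110)² = 0.0121;  (3·δq/q)² = (3×0.0830)² = 0.0620
δQ/Q = √(0.0858) = 0.293

0.293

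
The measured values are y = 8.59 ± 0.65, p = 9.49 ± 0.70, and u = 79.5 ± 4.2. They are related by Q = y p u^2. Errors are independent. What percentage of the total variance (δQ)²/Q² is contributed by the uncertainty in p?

(δQ/Q)² = (1·δy/y)² + (1·δp/p)² + (2·δu/u)²
  y term: (1×0.0757)² = 0.00573
  p term: (1×0.0738)² = 0.00544
  u term: (2×0.0528)² = 0.0112
Total = 0.0223. Share from p = 0.00544/0.0223 = 0.244.

24.4%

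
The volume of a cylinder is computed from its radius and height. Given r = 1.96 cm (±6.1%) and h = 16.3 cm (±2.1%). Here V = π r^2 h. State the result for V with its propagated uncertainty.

Each factor contributes (exponent × relative error)² to (δV/V)²:
  (2·δr/r)² = (2×0.0610)² = 0.0149;  (1·δh/h)² = (1×0.0210)² = 0.000441
δV/V = √(0.0153) = 0.124
V = 197 cm^3, so δV = 0.124 × 197 = 24.4 cm^3.

197 ± 24.4 cm^3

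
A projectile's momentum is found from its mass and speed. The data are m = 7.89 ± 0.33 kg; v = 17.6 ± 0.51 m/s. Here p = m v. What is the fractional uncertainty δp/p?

p is a product of powers, so relative uncertainties combine in quadrature:
  (1·δm/m)² = (1×0.0418)² = 0.00175;  (1·δv/v)² = (1×0.0290)² = 0.000840
δp/p = √(0.00259) = 0.0509

0.0509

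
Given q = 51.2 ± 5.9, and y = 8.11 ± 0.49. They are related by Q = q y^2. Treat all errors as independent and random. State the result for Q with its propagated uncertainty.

3370 ± 562

Products/powers → add relative errors in quadrature, weighted by exponent:
  (1·δq/q)² = (1×0.115)² = 0.0133;  (2·δy/y)² = (2×0.0604)² = 0.0146
δQ/Q = √(0.0279) = 0.167
Q = 3370, so δQ = 0.167 × 3370 = 562.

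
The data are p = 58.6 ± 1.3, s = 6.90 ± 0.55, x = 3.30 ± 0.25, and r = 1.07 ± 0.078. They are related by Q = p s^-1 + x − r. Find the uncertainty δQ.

Let w = p·s^-1 = 8.49. δw/w = √((1·δp/p)² + (-1·δs/s)²) = √(0.000492 + 0.00635) = 0.0827, so δw = 0.703.
Q = w + x − r: δQ = √(δw² + δx² + δr²) = √(0.494 + 0.0625 + 0.00608) = 0.750

0.750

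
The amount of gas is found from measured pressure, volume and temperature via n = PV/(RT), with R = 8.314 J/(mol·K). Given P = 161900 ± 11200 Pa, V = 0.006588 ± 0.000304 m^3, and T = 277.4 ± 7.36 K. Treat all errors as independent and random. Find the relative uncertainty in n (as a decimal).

Products/powers → add relative errors in quadrature, weighted by exponent:
  (1·δP/P)² = (1×0.0692)² = 0.00479;  (1·δV/V)² = (1×0.0461)² = 0.00213;  (-1·δT/T)² = (-1×0.0265)² = 0.000704
δn/n = √(0.00762) = 0.0873

0.0873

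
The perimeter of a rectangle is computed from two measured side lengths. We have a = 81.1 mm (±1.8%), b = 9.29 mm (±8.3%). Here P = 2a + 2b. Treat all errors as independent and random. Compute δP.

3.30 mm

Sums and differences: (δP)² = Σ (cᵢ δxᵢ)².
  (2·δa)² = 8.52;  (2·δb)² = 2.38
δP = √(10.9) = 3.30 mm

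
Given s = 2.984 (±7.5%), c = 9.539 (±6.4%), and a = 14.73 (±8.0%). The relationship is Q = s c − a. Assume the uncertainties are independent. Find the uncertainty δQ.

Let p = s·c = 28.46. δp/p = √((1·δs/s)² + (1·δc/c)²) = √(0.00562 + 0.00410) = 0.0986, so δp = 2.81.
Q = p − a: δQ = √(δp² + δa²) = √(7.88 + 1.39) = 3.04

3.04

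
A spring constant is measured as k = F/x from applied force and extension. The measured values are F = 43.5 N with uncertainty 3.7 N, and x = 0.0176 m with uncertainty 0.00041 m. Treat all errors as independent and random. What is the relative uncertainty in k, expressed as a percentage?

8.82%

Products/powers → add relative errors in quadrature, weighted by exponent:
  (1·δF/F)² = (1×0.0851)² = 0.00723;  (-1·δx/x)² = (-1×0.0233)² = 0.000543
δk/k = √(0.00778) = 0.0882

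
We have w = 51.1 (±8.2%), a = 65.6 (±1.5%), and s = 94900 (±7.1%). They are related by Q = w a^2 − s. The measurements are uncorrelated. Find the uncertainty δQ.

20300

Let p = w·a^2 = 2.2e+05. δp/p = √((1·δw/w)² + (2·δa/a)²) = √(0.00672 + 0.000900) = 0.0873, so δp = 19200.
Q = p − s: δQ = √(δp² + δs²) = √(3.69e+08 + 4.54e+07) = 20300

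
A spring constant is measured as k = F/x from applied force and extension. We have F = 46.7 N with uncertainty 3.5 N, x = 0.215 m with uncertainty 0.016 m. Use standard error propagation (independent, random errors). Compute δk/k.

For a monomial k ∝ F, x^-1, fractional errors add in quadrature:
  (1·δF/F)² = (1×0.0749)² = 0.00562;  (-1·δx/x)² = (-1×0.0744)² = 0.00554
δk/k = √(0.0112) = 0.106

0.106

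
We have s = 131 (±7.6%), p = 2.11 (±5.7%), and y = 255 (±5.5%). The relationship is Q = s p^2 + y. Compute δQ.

81.1

Let w = s·p^2 = 583. δw/w = √((1·δs/s)² + (2·δp/p)²) = √(0.00578 + 0.0130) = 0.137, so δw = 79.9.
Q = w + y: δQ = √(δw² + δy²) = √(6390 + 197) = 81.1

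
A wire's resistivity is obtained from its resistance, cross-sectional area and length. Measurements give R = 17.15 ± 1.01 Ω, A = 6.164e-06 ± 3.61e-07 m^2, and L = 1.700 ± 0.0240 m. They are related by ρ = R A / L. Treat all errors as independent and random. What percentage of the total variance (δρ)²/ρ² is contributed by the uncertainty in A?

(δρ/ρ)² = (1·δR/R)² + (1·δA/A)² + (-1·δL/L)²
  R term: (1×0.0589)² = 0.00347
  A term: (1×0.0586)² = 0.00343
  L term: (-1×0.0141)² = 0.000199
Total = 0.00710. Share from A = 0.00343/0.00710 = 0.483.

48.3%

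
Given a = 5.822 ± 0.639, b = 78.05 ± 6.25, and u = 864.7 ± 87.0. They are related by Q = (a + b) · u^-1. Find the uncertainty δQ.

Let w = a + b = 83.87. δw = √(δa² + δb²) = √(0.408 + 39.1) = 6.28, so δw/w = 0.0749.
Q is then a monomial in w, u:
δQ/Q = √((δw/w)² + (-1·δu/u)²) = √(0.00561 + 0.0101) = 0.125
Q = 0.09700, so δQ = 0.125 × 0.09700 = 0.0122.

0.0122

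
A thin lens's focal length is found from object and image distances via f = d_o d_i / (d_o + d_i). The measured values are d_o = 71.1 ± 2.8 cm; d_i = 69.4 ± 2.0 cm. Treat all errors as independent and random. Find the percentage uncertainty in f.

∂f/∂d_o = (d_i/(d_o+d_i))² = 0.244;  ∂f/∂d_i = (d_o/(d_o+d_i))² = 0.256
δf = √((∂f/∂d_o · δd_o)² + (∂f/∂d_i · δd_i)²) = √(0.467 + 0.262) = 0.854 cm
f = 35.1 cm, so δf/f = 0.854/35.1 = 0.0243.

2.43%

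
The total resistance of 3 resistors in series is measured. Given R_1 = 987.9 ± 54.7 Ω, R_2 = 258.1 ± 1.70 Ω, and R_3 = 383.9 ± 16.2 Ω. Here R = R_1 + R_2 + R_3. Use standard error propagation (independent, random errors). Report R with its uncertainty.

Each term contributes (cᵢ δxᵢ)² to (δR)²:
  (δR_1)² = 2990;  (δR_2)² = 2.89;  (δR_3)² = 262
δR = √(3260) = 57.1 Ω
R = 1630 Ω.

1630 ± 57.1 Ω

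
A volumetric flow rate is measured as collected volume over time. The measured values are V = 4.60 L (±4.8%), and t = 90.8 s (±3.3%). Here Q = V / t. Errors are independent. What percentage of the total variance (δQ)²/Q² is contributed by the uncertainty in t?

32.1%

(δQ/Q)² = (1·δV/V)² + (-1·δt/t)²
  V term: (1×0.0480)² = 0.00230
  t term: (-1×0.0330)² = 0.00109
Total = 0.00339. Share from t = 0.00109/0.00339 = 0.321.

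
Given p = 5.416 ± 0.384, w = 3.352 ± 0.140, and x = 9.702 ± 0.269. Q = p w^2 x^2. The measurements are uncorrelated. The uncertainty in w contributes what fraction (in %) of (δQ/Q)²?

(δQ/Q)² = (1·δp/p)² + (2·δw/w)² + (2·δx/x)²
  p term: (1×0.0709)² = 0.00503
  w term: (2×0.0418)² = 0.00698
  x term: (2×0.0277)² = 0.00307
Total = 0.0151. Share from w = 0.00698/0.0151 = 0.463.

46.3%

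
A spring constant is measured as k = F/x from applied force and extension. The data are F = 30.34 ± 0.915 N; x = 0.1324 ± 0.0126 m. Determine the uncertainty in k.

22.9 N/m

Products/powers → add relative errors in quadrature, weighted by exponent:
  (1·δF/F)² = (1×0.0302)² = 0.000910;  (-1·δx/x)² = (-1×0.0952)² = 0.00906
δk/k = √(0.00997) = 0.0998
k = 229.2 N/m, so δk = 0.0998 × 229.2 = 22.9 N/m.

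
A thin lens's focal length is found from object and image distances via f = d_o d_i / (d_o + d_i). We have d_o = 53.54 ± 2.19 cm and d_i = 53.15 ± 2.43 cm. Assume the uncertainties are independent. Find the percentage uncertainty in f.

∂f/∂d_o = (d_i/(d_o+d_i))² = 0.248;  ∂f/∂d_i = (d_o/(d_o+d_i))² = 0.252
δf = √((∂f/∂d_o · δd_o)² + (∂f/∂d_i · δd_i)²) = √(0.295 + 0.374) = 0.818 cm
f = 26.67 cm, so δf/f = 0.818/26.67 = 0.0307.

3.07%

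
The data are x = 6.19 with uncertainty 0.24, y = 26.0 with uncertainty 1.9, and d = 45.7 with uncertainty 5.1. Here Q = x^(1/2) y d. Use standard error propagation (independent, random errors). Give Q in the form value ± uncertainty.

2960 ± 398

For a monomial Q ∝ x^(1/2), y, d, fractional errors add in quadrature:
  (½·δx/x)² = (0.5×0.0388)² = 0.000376;  (1·δy/y)² = (1×0.0731)² = 0.00534;  (1·δd/d)² = (1×0.112)² = 0.0125
δQ/Q = √(0.0182) = 0.135
Q = 2960, so δQ = 0.135 × 2960 = 398.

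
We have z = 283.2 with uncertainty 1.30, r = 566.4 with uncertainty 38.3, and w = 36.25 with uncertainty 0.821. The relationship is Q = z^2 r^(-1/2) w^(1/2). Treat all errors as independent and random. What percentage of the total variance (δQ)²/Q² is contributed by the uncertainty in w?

(δQ/Q)² = (2·δz/z)² + (−½·δr/r)² + (½·δw/w)²
  z term: (2×0.00459)² = 8.43e-05
  r term: (-0.5×0.0676)² = 0.00114
  w term: (0.5×0.0226)² = 0.000128
Total = 0.00136. Share from w = 0.000128/0.00136 = 0.0946.

9.46%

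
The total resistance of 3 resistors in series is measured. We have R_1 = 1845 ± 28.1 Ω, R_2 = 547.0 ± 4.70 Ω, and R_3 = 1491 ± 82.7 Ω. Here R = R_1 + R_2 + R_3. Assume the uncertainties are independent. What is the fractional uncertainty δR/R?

Each term contributes (cᵢ δxᵢ)² to (δR)²:
  (δR_1)² = 790;  (δR_2)² = 22.1;  (δR_3)² = 6840
δR = √(7650) = 87.5 Ω
R = 3883 Ω, so δR/R = 87.5/3883 = 0.0225.

0.0225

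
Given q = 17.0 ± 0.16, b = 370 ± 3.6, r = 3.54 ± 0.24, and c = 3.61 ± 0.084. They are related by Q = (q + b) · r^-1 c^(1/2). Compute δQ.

Let u = q + b = 387. δu = √(δq² + δb²) = √(0.0256 + 13.0) = 3.60, so δu/u = 0.00931.
Q is then a monomial in u, r, c:
δQ/Q = √((δu/u)² + (-1·δr/r)² + (½·δc/c)²) = √(8.67e-05 + 0.00460 + 0.000135) = 0.0694
Q = 208, so δQ = 0.0694 × 208 = 14.4.

14.4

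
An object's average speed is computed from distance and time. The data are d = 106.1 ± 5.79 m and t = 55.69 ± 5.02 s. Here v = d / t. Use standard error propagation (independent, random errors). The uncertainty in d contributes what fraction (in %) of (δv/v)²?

(δv/v)² = (1·δd/d)² + (-1·δt/t)²
  d term: (1×0.0546)² = 0.00298
  t term: (-1×0.0901)² = 0.00813
Total = 0.0111. Share from d = 0.00298/0.0111 = 0.268.

26.8%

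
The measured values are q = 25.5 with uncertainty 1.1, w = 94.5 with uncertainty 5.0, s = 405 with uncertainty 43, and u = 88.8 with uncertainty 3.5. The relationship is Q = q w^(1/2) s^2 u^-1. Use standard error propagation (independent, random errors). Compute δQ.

Each factor contributes (exponent × relative error)² to (δQ/Q)²:
  (1·δq/q)² = (1×0.0431)² = 0.00186;  (½·δw/w)² = (0.5×0.0529)² = 0.000700;  (2·δs/s)² = (2×0.106)² = 0.0451;  (-1·δu/u)² = (-1×0.0394)² = 0.00155
δQ/Q = √(0.0492) = 0.222
Q = 4.58e+05, so δQ = 0.222 × 4.58e+05 = 1.02e+05.

1.02e+05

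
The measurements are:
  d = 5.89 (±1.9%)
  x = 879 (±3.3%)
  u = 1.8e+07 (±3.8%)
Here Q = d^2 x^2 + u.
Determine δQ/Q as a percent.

4.81%

Let p = d^2·x^2 = 2.68e+07. δp/p = √((2·δd/d)² + (2·δx/x)²) = √(0.00144 + 0.00436) = 0.0762, so δp = 2.04e+06.
Q = p + u: δQ = √(δp² + δu²) = √(4.17e+12 + 4.68e+11) = 2.15e+06
Q = 4.48e+07, so δQ/Q = 2.15e+06/4.48e+07 = 0.0481.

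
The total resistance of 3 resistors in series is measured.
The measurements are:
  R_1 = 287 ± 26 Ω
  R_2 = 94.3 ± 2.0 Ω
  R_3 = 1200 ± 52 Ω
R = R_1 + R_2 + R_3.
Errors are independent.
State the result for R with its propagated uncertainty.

R is a linear combination, so absolute uncertainties add in quadrature:
  (δR_1)² = 676;  (δR_2)² = 4.00;  (δR_3)² = 2700
δR = √(3380) = 58.2 Ω
R = 1580 Ω.

1580 ± 58.2 Ω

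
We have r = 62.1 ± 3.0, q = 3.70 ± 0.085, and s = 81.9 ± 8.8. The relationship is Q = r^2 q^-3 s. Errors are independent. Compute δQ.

998

Each factor contributes (exponent × relative error)² to (δQ/Q)²:
  (2·δr/r)² = (2×0.0483)² = 0.00934;  (-3·δq/q)² = (-3×0.0230)² = 0.00475;  (1·δs/s)² = (1×0.107)² = 0.0115
δQ/Q = √(0.0256) = 0.160
Q = 6240, so δQ = 0.160 × 6240 = 998.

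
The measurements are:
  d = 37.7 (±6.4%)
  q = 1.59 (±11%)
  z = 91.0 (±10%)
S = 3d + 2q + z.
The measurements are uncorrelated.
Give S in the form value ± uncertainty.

Absolute uncertainties add in quadrature for a linear combination:
  (3·δd)² = 52.4;  (2·δq)² = 0.122;  (δz)² = 82.8
δS = √(135) = 11.6
S = 207.

207 ± 11.6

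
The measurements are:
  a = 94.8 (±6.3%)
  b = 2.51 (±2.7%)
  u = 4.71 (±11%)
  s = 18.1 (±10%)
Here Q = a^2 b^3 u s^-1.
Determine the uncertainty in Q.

7800

Since Q is a product/quotient, work with relative uncertainties:
  (2·δa/a)² = (2×0.0630)² = 0.0159;  (3·δb/b)² = (3×0.0270)² = 0.00656;  (1·δu/u)² = (1×0.110)² = 0.0121;  (-1·δs/s)² = (-1×0.100)² = 0.0100
δQ/Q = √(0.0445) = 0.211
Q = 37000, so δQ = 0.211 × 37000 = 7800.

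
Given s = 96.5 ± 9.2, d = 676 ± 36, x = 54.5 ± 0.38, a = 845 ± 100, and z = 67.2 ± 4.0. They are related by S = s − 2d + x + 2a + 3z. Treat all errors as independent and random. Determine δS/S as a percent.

Sums and differences: (δS)² = Σ (cᵢ δxᵢ)².
  (δs)² = 84.6;  (2·δd)² = 5180;  (δx)² = 0.144;  (2·δa)² = 40000;  (3·δz)² = 144
δS = √(45400) = 213
S = 691, so δS/S = 213/691 = 0.309.

30.9%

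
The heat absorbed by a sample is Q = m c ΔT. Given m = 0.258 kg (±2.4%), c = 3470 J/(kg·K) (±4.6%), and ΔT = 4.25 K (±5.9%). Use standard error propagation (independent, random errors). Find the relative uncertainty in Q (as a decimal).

0.0786

Q is a product of powers, so relative uncertainties combine in quadrature:
  (1·δm/m)² = (1×0.0240)² = 0.000576;  (1·δc/c)² = (1×0.0460)² = 0.00212;  (1·δΔT/ΔT)² = (1×0.0590)² = 0.00348
δQ/Q = √(0.00617) = 0.0786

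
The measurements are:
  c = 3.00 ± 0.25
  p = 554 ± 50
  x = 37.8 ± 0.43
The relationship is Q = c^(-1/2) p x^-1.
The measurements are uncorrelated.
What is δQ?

For a monomial Q ∝ c^(-1/2), p, x^-1, fractional errors add in quadrature:
  (−½·δc/c)² = (-0.5×0.0833)² = 0.00174;  (1·δp/p)² = (1×0.0903)² = 0.00815;  (-1·δx/x)² = (-1×0.0114)² = 0.000129
δQ/Q = √(0.0100) = 0.100
Q = 8.46, so δQ = 0.100 × 8.46 = 0.847.

0.847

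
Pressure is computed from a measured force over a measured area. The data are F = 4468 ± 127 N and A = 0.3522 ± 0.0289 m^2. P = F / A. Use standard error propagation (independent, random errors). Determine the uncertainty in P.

Since P is a product/quotient, work with relative uncertainties:
  (1·δF/F)² = (1×0.0284)² = 0.000808;  (-1·δA/A)² = (-1×0.0821)² = 0.00673
δP/P = √(0.00754) = 0.0868
P = 12690 Pa, so δP = 0.0868 × 12690 = 1100 Pa.

1100 Pa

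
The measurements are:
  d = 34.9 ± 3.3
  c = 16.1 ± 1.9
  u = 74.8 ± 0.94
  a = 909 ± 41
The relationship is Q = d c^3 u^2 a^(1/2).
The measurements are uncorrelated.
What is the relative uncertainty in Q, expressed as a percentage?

For a monomial Q ∝ d, c^3, u^2, a^(1/2), fractional errors add in quadrature:
  (1·δd/d)² = (1×0.0946)² = 0.00894;  (3·δc/c)² = (3×0.118)² = 0.125;  (2·δu/u)² = (2×0.0126)² = 0.000632;  (½·δa/a)² = (0.5×0.0451)² = 0.000509
δQ/Q = √(0.135) = 0.368

36.8%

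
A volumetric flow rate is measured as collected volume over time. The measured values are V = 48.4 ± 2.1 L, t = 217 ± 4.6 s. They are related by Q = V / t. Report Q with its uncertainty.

0.223 ± 0.0108 L/s

Relative error in a monomial: (δQ/Q)² = Σ (nᵢ · δxᵢ/xᵢ)².
  (1·δV/V)² = (1×0.0434)² = 0.00188;  (-1·δt/t)² = (-1×0.0212)² = 0.000449
δQ/Q = √(0.00233) = 0.0483
Q = 0.223 L/s, so δQ = 0.0483 × 0.223 = 0.0108 L/s.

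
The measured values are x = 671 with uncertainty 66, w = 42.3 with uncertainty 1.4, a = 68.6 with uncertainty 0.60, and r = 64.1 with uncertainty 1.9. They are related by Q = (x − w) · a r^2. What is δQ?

Let u = x − w = 629. δu = √(δx² + δw²) = √(4360 + 1.96) = 66.0, so δu/u = 0.105.
Q is then a monomial in u, a, r:
δQ/Q = √((δu/u)² + (1·δa/a)² + (2·δr/r)²) = √(0.0110 + 7.65e-05 + 0.00351) = 0.121
Q = 1.77e+08, so δQ = 0.121 × 1.77e+08 = 2.14e+07.

2.14e+07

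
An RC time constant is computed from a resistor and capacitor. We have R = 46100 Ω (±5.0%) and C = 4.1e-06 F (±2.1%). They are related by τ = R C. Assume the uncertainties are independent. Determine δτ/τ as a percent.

5.42%

For a monomial τ ∝ R, C, fractional errors add in quadrature:
  (1·δR/R)² = (1×0.0500)² = 0.00250;  (1·δC/C)² = (1×0.0210)² = 0.000441
δτ/τ = √(0.00294) = 0.0542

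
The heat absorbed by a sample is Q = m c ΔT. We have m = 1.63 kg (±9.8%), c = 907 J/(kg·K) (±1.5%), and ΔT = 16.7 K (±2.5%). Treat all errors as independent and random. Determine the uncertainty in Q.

Products/powers → add relative errors in quadrature, weighted by exponent:
  (1·δm/m)² = (1×0.0980)² = 0.00960;  (1·δc/c)² = (1×0.0150)² = 0.000225;  (1·δΔT/ΔT)² = (1×0.0250)² = 0.000625
δQ/Q = √(0.0105) = 0.102
Q = 24700 J, so δQ = 0.102 × 24700 = 2520 J.

2520 J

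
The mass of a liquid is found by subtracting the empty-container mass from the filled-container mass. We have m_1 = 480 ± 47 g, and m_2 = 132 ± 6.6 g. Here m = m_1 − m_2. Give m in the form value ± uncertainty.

348 ± 47.5 g

For a sum/difference, combine absolute errors in quadrature:
  (δm_1)² = 2210;  (δm_2)² = 43.6
δm = √(2250) = 47.5 g
m = 348 g.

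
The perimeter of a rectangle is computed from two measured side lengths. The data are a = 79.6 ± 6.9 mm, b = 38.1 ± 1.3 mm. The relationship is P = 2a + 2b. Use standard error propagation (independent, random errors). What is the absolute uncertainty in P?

Absolute uncertainties add in quadrature for a linear combination:
  (2·δa)² = 190;  (2·δb)² = 6.76
δP = √(197) = 14.0 mm

14.0 mm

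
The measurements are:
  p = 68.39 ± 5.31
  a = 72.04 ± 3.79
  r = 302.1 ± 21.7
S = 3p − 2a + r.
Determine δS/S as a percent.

7.70%

Absolute uncertainties add in quadrature for a linear combination:
  (3·δp)² = 254;  (2·δa)² = 57.5;  (δr)² = 471
δS = √(782) = 28.0
S = 363.2, so δS/S = 28.0/363.2 = 0.0770.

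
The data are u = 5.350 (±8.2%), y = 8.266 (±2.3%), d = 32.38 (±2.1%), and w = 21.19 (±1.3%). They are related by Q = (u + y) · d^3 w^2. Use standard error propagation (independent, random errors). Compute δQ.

Let h = u + y = 13.62. δh = √(δu² + δy²) = √(0.192 + 0.0361) = 0.478, so δh/h = 0.0351.
Q is then a monomial in h, d, w:
δQ/Q = √((δh/h)² + (3·δd/d)² + (2·δw/w)²) = √(0.00123 + 0.00397 + 0.000676) = 0.0767
Q = 2.076e+08, so δQ = 0.0767 × 2.076e+08 = 1.59e+07.

1.59e+07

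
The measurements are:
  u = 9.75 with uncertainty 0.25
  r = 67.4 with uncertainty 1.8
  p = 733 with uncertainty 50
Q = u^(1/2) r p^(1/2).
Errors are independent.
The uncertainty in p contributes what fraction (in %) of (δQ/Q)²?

57.0%

(δQ/Q)² = (½·δu/u)² + (1·δr/r)² + (½·δp/p)²
  u term: (0.5×0.0256)² = 0.000164
  r term: (1×0.0267)² = 0.000713
  p term: (0.5×0.0682)² = 0.00116
Total = 0.00204. Share from p = 0.00116/0.00204 = 0.570.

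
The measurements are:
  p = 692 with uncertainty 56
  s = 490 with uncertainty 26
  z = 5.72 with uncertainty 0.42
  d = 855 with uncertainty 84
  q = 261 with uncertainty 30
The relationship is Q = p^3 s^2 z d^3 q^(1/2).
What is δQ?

1.87e+24

Relative error in a monomial: (δQ/Q)² = Σ (nᵢ · δxᵢ/xᵢ)².
  (3·δp/p)² = (3×0.0809)² = 0.0589;  (2·δs/s)² = (2×0.0531)² = 0.0113;  (1·δz/z)² = (1×0.0734)² = 0.00539;  (3·δd/d)² = (3×0.0982)² = 0.0869;  (½·δq/q)² = (0.5×0.115)² = 0.00330
δQ/Q = √(0.166) = 0.407
Q = 4.6e+24, so δQ = 0.407 × 4.6e+24 = 1.87e+24.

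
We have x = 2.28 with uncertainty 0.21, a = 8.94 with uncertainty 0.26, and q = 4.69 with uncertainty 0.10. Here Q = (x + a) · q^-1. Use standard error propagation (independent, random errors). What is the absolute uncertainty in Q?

0.0876

Let u = x + a = 11.2. δu = √(δx² + δa²) = √(0.0441 + 0.0676) = 0.334, so δu/u = 0.0298.
Q is then a monomial in u, q:
δQ/Q = √((δu/u)² + (-1·δq/q)²) = √(0.000887 + 0.000455) = 0.0366
Q = 2.39, so δQ = 0.0366 × 2.39 = 0.0876.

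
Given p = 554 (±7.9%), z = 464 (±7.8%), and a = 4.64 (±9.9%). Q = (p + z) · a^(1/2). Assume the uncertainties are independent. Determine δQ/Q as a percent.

7.46%

Let u = p + z = 1020. δu = √(δp² + δz²) = √(1920 + 1310) = 56.8, so δu/u = 0.0558.
Q is then a monomial in u, a:
δQ/Q = √((δu/u)² + (½·δa/a)²) = √(0.00311 + 0.00245) = 0.0746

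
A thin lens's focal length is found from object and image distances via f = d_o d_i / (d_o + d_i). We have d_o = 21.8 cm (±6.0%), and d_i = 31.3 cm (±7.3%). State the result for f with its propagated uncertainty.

12.9 ± 0.596 cm

∂f/∂d_o = (d_i/(d_o+d_i))² = 0.347;  ∂f/∂d_i = (d_o/(d_o+d_i))² = 0.169
δf = √((∂f/∂d_o · δd_o)² + (∂f/∂d_i · δd_i)²) = √(0.207 + 0.148) = 0.596 cm
f = 12.9 cm.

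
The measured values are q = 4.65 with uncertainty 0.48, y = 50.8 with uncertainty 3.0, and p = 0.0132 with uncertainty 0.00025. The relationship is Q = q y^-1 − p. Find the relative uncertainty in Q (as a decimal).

0.139

Let w = q·y^-1 = 0.0915. δw/w = √((1·δq/q)² + (-1·δy/y)²) = √(0.0107 + 0.00349) = 0.119, so δw = 0.0109.
Q = w − p: δQ = √(δw² + δp²) = √(0.000119 + 6.25e-08) = 0.0109
Q = 0.0783, so δQ/Q = 0.0109/0.0783 = 0.139.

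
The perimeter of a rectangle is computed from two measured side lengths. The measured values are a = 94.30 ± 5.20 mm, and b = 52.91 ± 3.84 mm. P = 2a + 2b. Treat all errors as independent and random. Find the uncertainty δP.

12.9 mm

P is a linear combination, so absolute uncertainties add in quadrature:
  (2·δa)² = 108;  (2·δb)² = 59.0
δP = √(167) = 12.9 mm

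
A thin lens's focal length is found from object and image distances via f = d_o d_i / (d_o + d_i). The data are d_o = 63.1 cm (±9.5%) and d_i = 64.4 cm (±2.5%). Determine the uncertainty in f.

1.58 cm

∂f/∂d_o = (d_i/(d_o+d_i))² = 0.255;  ∂f/∂d_i = (d_o/(d_o+d_i))² = 0.245
δf = √((∂f/∂d_o · δd_o)² + (∂f/∂d_i · δd_i)²) = √(2.34 + 0.155) = 1.58 cm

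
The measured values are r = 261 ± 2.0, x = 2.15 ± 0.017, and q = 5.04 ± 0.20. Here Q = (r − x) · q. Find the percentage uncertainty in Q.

Let u = r − x = 259. δu = √(δr² + δx²) = √(4.00 + 0.000289) = 2.00, so δu/u = 0.00773.
Q is then a monomial in u, q:
δQ/Q = √((δu/u)² + (1·δq/q)²) = √(5.97e-05 + 0.00157) = 0.0404

4.04%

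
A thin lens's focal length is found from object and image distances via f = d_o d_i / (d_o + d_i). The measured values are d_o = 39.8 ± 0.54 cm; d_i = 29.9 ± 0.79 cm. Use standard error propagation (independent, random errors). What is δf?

0.276 cm

∂f/∂d_o = (d_i/(d_o+d_i))² = 0.184;  ∂f/∂d_i = (d_o/(d_o+d_i))² = 0.326
δf = √((∂f/∂d_o · δd_o)² + (∂f/∂d_i · δd_i)²) = √(0.00988 + 0.0664) = 0.276 cm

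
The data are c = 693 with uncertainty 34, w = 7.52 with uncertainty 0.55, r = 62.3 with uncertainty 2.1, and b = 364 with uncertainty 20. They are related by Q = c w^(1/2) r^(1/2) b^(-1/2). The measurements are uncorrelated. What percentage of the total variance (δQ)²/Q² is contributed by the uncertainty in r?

5.94%

(δQ/Q)² = (1·δc/c)² + (½·δw/w)² + (½·δr/r)² + (−½·δb/b)²
  c term: (1×0.0491)² = 0.00241
  w term: (0.5×0.0731)² = 0.00134
  r term: (0.5×0.0337)² = 0.000284
  b term: (-0.5×0.0549)² = 0.000755
Total = 0.00478. Share from r = 0.000284/0.00478 = 0.0594.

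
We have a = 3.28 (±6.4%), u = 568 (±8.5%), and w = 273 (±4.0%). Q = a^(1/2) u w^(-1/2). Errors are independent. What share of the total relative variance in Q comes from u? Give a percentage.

83.5%

(δQ/Q)² = (½·δa/a)² + (1·δu/u)² + (−½·δw/w)²
  a term: (0.5×0.0640)² = 0.00102
  u term: (1×0.0850)² = 0.00723
  w term: (-0.5×0.0400)² = 0.000400
Total = 0.00865. Share from u = 0.00723/0.00865 = 0.835.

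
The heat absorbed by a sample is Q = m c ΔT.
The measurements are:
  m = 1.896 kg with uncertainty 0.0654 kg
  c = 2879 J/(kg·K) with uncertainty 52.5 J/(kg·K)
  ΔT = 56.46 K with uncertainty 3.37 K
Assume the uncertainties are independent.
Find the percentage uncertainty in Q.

Products/powers → add relative errors in quadrature, weighted by exponent:
  (1·δm/m)² = (1×0.0345)² = 0.00119;  (1·δc/c)² = (1×0.0182)² = 0.000333;  (1·δΔT/ΔT)² = (1×0.0597)² = 0.00356
δQ/Q = √(0.00509) = 0.0713

7.13%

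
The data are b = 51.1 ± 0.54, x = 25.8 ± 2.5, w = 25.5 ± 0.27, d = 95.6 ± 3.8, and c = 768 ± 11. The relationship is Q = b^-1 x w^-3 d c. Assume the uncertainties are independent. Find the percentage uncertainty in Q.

Q is a product of powers, so relative uncertainties combine in quadrature:
  (-1·δb/b)² = (-1×0.0106)² = 0.000112;  (1·δx/x)² = (1×0.0969)² = 0.00939;  (-3·δw/w)² = (-3×0.0106)² = 0.00101;  (1·δd/d)² = (1×0.0397)² = 0.00158;  (1·δc/c)² = (1×0.0143)² = 0.000205
δQ/Q = √(0.0123) = 0.111

11.1%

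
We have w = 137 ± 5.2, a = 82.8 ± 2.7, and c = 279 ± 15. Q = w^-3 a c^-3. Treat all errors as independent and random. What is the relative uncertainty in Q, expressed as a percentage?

20.0%

Since Q is a product/quotient, work with relative uncertainties:
  (-3·δw/w)² = (-3×0.0380)² = 0.0130;  (1·δa/a)² = (1×0.0326)² = 0.00106;  (-3·δc/c)² = (-3×0.0538)² = 0.0260
δQ/Q = √(0.0400) = 0.200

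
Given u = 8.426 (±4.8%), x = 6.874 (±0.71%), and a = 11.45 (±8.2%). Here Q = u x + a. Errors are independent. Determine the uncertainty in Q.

2.96

Let p = u·x = 57.92. δp/p = √((1·δu/u)² + (1·δx/x)²) = √(0.00230 + 5.04e-05) = 0.0485, so δp = 2.81.
Q = p + a: δQ = √(δp² + δa²) = √(7.90 + 0.882) = 2.96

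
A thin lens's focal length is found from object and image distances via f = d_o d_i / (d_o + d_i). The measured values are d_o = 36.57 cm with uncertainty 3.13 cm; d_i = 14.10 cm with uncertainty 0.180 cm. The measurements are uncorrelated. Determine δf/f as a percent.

∂f/∂d_o = (d_i/(d_o+d_i))² = 0.0774;  ∂f/∂d_i = (d_o/(d_o+d_i))² = 0.521
δf = √((∂f/∂d_o · δd_o)² + (∂f/∂d_i · δd_i)²) = √(0.0587 + 0.00879) = 0.260 cm
f = 10.18 cm, so δf/f = 0.260/10.18 = 0.0255.

2.55%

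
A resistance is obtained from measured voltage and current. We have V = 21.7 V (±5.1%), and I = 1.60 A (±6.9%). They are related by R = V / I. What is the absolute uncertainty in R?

1.16 Ω

Relative error in a monomial: (δR/R)² = Σ (nᵢ · δxᵢ/xᵢ)².
  (1·δV/V)² = (1×0.0510)² = 0.00260;  (-1·δI/I)² = (-1×0.0690)² = 0.00476
δR/R = √(0.00736) = 0.0858
R = 13.6 Ω, so δR = 0.0858 × 13.6 = 1.16 Ω.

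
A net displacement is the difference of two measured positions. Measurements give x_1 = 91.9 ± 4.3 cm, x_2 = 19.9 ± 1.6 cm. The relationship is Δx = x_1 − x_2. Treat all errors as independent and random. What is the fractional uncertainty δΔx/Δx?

Sums and differences: (δΔx)² = Σ (cᵢ δxᵢ)².
  (δx_1)² = 18.5;  (δx_2)² = 2.56
δΔx = √(21.0) = 4.59 cm
Δx = 72.0 cm, so δΔx/Δx = 4.59/72.0 = 0.0637.

0.0637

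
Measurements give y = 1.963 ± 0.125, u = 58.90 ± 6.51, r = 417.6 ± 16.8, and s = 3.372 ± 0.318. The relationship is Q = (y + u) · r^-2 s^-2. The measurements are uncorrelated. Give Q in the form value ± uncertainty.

Let w = y + u = 60.86. δw = √(δy² + δu²) = √(0.0156 + 42.4) = 6.51, so δw/w = 0.107.
Q is then a monomial in w, r, s:
δQ/Q = √((δw/w)² + (-2·δr/r)² + (-2·δs/s)²) = √(0.0114 + 0.00647 + 0.0356) = 0.231
Q = 3.069e-05, so δQ = 0.231 × 3.069e-05 = 7.1e-06.

(3.069 ± 0.710) × 10^-5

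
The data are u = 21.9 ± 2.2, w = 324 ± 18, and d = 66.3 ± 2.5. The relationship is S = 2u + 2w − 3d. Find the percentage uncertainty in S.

Sums and differences: (δS)² = Σ (cᵢ δxᵢ)².
  (2·δu)² = 19.4;  (2·δw)² = 1300;  (3·δd)² = 56.2
δS = √(1370) = 37.0
S = 493, so δS/S = 37.0/493 = 0.0751.

7.51%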